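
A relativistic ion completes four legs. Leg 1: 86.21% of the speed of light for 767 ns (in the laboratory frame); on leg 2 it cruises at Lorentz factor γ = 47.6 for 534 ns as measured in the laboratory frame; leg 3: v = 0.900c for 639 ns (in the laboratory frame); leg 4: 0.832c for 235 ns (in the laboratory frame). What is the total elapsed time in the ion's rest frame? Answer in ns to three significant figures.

τ = 809 ns

Leg 1: β = 0.8621; γ = 1/√(1 − 0.8621²) = 1/√0.2568 = 1.973; τ_1 = 767/1.973 = 388.7 ns.
Leg 2: γ = 47.6; τ_2 = 534/47.60 = 11.22 ns.
Leg 3: γ = 1/√(1 − 0.900²) = 1/√0.1900 = 2.294; τ_3 = 639/2.294 = 278.5 ns.
Leg 4: γ = 1/√(1 − 0.832²) = 1/√0.3078 = 1.803; τ_4 = 235/1.803 = 130.4 ns.
Total: 388.7 + 11.22 + 278.5 + 130.4 ns.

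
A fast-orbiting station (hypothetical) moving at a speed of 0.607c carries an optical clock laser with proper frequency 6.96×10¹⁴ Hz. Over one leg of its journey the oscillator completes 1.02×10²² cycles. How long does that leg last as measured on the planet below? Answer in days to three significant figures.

Δt = 213 days

γ = 1/√(1 − 0.607²) = 1/√0.6316 = 1.258
Proper time for N cycles: τ = N/f = 1.02×10²²/(6.96×10¹⁴) = 1.466×10⁷ s = 169.6 days.
Lab-frame duration Δt = γτ = 1.258 × 169.6 = 213.4 days.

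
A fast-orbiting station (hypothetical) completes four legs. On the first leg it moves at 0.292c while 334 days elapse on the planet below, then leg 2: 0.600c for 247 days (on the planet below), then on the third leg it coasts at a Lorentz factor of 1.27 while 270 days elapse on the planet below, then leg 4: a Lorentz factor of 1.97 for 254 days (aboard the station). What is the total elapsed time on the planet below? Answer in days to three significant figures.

Δt = 1350 days

Leg 1: 334 days is already measured on the planet below.
Leg 2: 247 days is already measured on the planet below.
Leg 3: 270 days is already measured on the planet below.
Leg 4: γ = 1.97; Δt_4 = 1.970 × 254 = 500.4 days.
Total: 334.0 + 247.0 + 270.0 + 500.4 days.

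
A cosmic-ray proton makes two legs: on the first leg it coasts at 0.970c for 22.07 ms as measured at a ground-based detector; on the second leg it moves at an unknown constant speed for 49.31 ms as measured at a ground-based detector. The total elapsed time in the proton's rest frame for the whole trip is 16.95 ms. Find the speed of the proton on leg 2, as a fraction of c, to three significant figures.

Leg 1: γ = 1/√(1 − 0.970²) = 1/√0.05910 = 4.113; τ_1 = 22.07/4.113 = 5.365 ms.
Leg 2: speed unknown; τ_2 = 49.31/γ_2.
Total proper time: 5.365 + τ_2 = 16.95, so τ_2 = 16.95 − 5.365 = 11.58 ms.
γ_2 = 49.31/11.58 = 4.256; β = √(1 − 1/γ²) = √0.9448.

β = 0.972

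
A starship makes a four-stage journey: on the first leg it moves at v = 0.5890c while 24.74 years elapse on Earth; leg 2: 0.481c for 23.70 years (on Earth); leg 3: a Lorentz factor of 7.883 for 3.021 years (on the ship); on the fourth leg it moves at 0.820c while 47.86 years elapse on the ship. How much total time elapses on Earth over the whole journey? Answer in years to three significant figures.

Leg 1: 24.74 years is already measured on Earth.
Leg 2: 23.70 years is already measured on Earth.
Leg 3: γ = 7.883; Δt_3 = 7.883 × 3.021 = 23.81 years.
Leg 4: γ = 1/√(1 − 0.820²) = 1/√0.3276 = 1.747; Δt_4 = 1.747 × 47.86 = 83.62 years.
Total: 24.74 + 23.70 + 23.81 + 83.62 years.

Δt = 156 years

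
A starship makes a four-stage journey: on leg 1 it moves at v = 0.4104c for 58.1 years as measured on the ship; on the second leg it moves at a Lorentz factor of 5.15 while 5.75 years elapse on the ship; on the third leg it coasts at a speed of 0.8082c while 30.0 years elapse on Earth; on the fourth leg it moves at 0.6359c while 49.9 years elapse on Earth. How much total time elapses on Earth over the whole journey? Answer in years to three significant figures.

Δt = 173 years

Leg 1: γ = 1/√(1 − 0.4104²) = 1/√0.8316 = 1.097; Δt_1 = 1.097 × 58.1 = 63.71 years.
Leg 2: γ = 5.15; Δt_2 = 5.150 × 5.75 = 29.61 years.
Leg 3: 30.0 years is already measured on Earth.
Leg 4: 49.9 years is already measured on Earth.
Total: 63.71 + 29.61 + 30.00 + 49.90 years.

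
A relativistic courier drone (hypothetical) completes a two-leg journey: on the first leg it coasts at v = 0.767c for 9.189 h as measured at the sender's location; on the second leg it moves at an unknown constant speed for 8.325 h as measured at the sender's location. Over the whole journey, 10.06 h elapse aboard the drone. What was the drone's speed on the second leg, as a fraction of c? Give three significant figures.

Leg 1: γ = 1/√(1 − 0.767²) = 1/√0.4117 = 1.558; τ_1 = 9.189/1.558 = 5.896 h.
Leg 2: speed unknown; τ_2 = 8.325/γ_2.
Total proper time: 5.896 + τ_2 = 10.06, so τ_2 = 10.06 − 5.896 = 4.164 h.
γ_2 = 8.325/4.164 = 1.999; β = √(1 − 1/γ²) = √0.7498.

β = 0.866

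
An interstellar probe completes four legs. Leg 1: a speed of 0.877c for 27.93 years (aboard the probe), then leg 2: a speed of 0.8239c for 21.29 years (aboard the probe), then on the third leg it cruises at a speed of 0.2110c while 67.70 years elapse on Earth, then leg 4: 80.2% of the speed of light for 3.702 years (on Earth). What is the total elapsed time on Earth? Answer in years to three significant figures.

Δt = 167 years

Leg 1: γ = 1/√(1 − 0.877²) = 1/√0.2309 = 2.081; Δt_1 = 2.081 × 27.93 = 58.13 years.
Leg 2: γ = 1/√(1 − 0.8239²) = 1/√0.3212 = 1.764; Δt_2 = 1.764 × 21.29 = 37.57 years.
Leg 3: 67.70 years is already measured on Earth.
Leg 4: 3.702 years is already measured on Earth.
Total: 58.13 + 37.57 + 67.70 + 3.702 years.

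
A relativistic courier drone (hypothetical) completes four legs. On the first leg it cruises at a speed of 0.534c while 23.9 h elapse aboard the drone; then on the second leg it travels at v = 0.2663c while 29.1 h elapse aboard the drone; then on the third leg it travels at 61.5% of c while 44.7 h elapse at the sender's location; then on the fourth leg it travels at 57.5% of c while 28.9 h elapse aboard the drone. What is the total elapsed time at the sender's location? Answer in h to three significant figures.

Δt = 138 h

Leg 1: γ = 1/√(1 − 0.534²) = 1/√0.7148 = 1.183; Δt_1 = 1.183 × 23.9 = 28.27 h.
Leg 2: γ = 1/√(1 − 0.2663²) = 1/√0.9291 = 1.037; Δt_2 = 1.037 × 29.1 = 30.19 h.
Leg 3: 44.7 h is already measured at the sender's location.
Leg 4: β = 0.575; γ = 1/√(1 − 0.575²) = 1/√0.6694 = 1.222; Δt_4 = 1.222 × 28.9 = 35.32 h.
Total: 28.27 + 30.19 + 44.70 + 35.32 h.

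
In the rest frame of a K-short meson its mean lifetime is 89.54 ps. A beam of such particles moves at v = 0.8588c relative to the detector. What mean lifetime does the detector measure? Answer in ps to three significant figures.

Δt = 175 ps

γ = 1/√(1 − 0.8588²) = 1/√0.2625 = 1.952
The rest-frame lifetime is the proper time; the lab measures the dilated interval Δt = γτ₀ = 1.952 × 89.54 ps.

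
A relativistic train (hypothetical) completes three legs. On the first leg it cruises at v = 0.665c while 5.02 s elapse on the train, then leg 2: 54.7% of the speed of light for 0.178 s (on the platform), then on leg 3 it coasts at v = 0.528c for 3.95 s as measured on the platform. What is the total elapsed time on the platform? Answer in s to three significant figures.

Leg 1: γ = 1/√(1 − 0.665²) = 1/√0.5578 = 1.339; Δt_1 = 1.339 × 5.02 = 6.722 s.
Leg 2: 0.178 s is already measured on the platform.
Leg 3: 3.95 s is already measured on the platform.
Total: 6.722 + 0.1780 + 3.950 s.

Δt = 10.8 s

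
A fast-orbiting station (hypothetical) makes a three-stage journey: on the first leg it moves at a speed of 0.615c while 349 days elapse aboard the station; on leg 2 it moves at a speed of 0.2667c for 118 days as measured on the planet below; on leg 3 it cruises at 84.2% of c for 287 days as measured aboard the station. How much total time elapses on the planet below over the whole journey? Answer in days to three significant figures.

Leg 1: γ = 1/√(1 − 0.615²) = 1/√0.6218 = 1.268; Δt_1 = 1.268 × 349 = 442.6 days.
Leg 2: 118 days is already measured on the planet below.
Leg 3: β = 0.842; γ = 1/√(1 − 0.842²) = 1/√0.2910 = 1.854; Δt_3 = 1.854 × 287 = 532.0 days.
Total: 442.6 + 118.0 + 532.0 days.

Δt = 1090 days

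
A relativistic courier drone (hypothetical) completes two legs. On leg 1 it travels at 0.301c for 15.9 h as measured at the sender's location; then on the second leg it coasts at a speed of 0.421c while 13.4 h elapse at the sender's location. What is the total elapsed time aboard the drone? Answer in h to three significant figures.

τ = 27.3 h

Leg 1: γ = 1/√(1 − 0.301²) = 1/√0.9094 = 1.049; τ_1 = 15.9/1.049 = 15.16 h.
Leg 2: γ = 1/√(1 − 0.421²) = 1/√0.8228 = 1.102; τ_2 = 13.4/1.102 = 12.15 h.
Total: 15.16 + 12.15 h.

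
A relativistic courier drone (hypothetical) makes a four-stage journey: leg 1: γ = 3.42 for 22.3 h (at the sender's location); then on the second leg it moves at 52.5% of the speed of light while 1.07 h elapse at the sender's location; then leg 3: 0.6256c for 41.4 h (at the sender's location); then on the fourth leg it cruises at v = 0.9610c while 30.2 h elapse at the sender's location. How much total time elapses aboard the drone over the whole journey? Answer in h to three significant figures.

Leg 1: γ = 3.42; τ_1 = 22.3/3.420 = 6.520 h.
Leg 2: β = 0.525; γ = 1/√(1 − 0.525²) = 1/√0.7244 = 1.175; τ_2 = 1.07/1.175 = 0.9107 h.
Leg 3: γ = 1/√(1 − 0.6256²) = 1/√0.6086 = 1.282; τ_3 = 41.4/1.282 = 32.30 h.
Leg 4: γ = 1/√(1 − 0.9610²) = 1/√0.07648 = 3.616; τ_4 = 30.2/3.616 = 8.352 h.
Total: 6.520 + 0.9107 + 32.30 + 8.352 h.

τ = 48.1 h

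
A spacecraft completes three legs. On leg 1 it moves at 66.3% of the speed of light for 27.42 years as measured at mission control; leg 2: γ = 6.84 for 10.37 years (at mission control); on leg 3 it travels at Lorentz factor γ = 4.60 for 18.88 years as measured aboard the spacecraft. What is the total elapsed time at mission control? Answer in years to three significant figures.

Leg 1: 27.42 years is already measured at mission control.
Leg 2: 10.37 years is already measured at mission control.
Leg 3: γ = 4.60; Δt_3 = 4.600 × 18.88 = 86.85 years.
Total: 27.42 + 10.37 + 86.85 years.

Δt = 125 years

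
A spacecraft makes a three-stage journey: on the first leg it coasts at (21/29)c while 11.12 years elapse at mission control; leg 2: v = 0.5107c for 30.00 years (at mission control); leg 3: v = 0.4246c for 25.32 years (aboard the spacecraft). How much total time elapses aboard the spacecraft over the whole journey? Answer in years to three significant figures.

Leg 1: γ = 1/√(1 − (21/29)²) = 29/20 = 1.450; τ_1 = 11.12/1.450 = 7.669 years.
Leg 2: γ = 1/√(1 − 0.5107²) = 1/√0.7392 = 1.163; τ_2 = 30.00/1.163 = 25.79 years.
Leg 3: 25.32 years is already measured aboard the spacecraft.
Total: 7.669 + 25.79 + 25.32 years.

τ = 58.8 years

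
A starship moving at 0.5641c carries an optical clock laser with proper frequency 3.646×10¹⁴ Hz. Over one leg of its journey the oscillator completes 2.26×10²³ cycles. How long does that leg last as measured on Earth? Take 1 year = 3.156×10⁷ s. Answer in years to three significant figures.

Δt = 23.8 years

γ = 1/√(1 − 0.5641²) = 1/√0.6818 = 1.211
Proper time for N cycles: τ = N/f = 2.26×10²³/(3.646×10¹⁴) = 6.199×10⁸ s = 19.64 years.
Lab-frame duration Δt = γτ = 1.211 × 19.64 = 23.79 years.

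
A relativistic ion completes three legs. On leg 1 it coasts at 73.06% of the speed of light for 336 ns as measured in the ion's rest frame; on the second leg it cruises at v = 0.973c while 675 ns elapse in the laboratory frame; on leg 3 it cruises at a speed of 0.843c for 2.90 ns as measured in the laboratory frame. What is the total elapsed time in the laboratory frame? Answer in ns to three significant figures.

Leg 1: β = 0.7306; γ = 1/√(1 − 0.7306²) = 1/√0.4662 = 1.465; Δt_1 = 1.465 × 336 = 492.1 ns.
Leg 2: 675 ns is already measured in the laboratory frame.
Leg 3: 2.90 ns is already measured in the laboratory frame.
Total: 492.1 + 675.0 + 2.900 ns.

Δt = 1170 ns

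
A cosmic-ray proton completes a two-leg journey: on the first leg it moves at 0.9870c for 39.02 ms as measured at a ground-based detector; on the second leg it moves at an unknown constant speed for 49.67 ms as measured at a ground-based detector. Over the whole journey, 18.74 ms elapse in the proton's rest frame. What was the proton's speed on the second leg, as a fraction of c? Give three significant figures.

Leg 1: γ = 1/√(1 − 0.9870²) = 1/√0.02583 = 6.222; τ_1 = 39.02/6.222 = 6.271 ms.
Leg 2: speed unknown; τ_2 = 49.67/γ_2.
Total proper time: 6.271 + τ_2 = 18.74, so τ_2 = 18.74 − 6.271 = 12.47 ms.
γ_2 = 49.67/12.47 = 3.984; β = √(1 − 1/γ²) = √0.9370.

β = 0.968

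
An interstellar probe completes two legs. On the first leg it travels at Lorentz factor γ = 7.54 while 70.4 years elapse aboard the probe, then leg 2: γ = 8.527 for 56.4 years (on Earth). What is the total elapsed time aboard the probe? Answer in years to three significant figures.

τ = 77.0 years

Leg 1: 70.4 years is already measured aboard the probe.
Leg 2: γ = 8.527; τ_2 = 56.4/8.527 = 6.614 years.
Total: 70.40 + 6.614 years.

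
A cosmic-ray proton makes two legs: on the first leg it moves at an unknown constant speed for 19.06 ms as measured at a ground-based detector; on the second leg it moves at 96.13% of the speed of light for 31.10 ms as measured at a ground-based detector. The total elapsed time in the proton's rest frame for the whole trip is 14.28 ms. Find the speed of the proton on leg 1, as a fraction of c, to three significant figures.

Leg 1: speed unknown; τ_1 = 19.06/γ_1.
Leg 2: β = 0.9613; γ = 1/√(1 − 0.9613²) = 1/√0.07590 = 3.630; τ_2 = 31.10/3.630 = 8.568 ms.
Total proper time: τ_1 + 8.568 = 14.28, so τ_1 = 14.28 − 8.568 = 5.712 ms.
γ_1 = 19.06/5.712 = 3.337; β = √(1 − 1/γ²) = √0.9102.

β = 0.954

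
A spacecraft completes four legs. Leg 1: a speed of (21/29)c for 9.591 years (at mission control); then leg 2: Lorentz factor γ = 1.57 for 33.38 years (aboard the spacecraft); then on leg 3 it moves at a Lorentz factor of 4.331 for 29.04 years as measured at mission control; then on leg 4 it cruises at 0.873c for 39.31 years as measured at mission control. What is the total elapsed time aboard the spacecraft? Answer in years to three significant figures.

Leg 1: γ = 1/√(1 − (21/29)²) = 29/20 = 1.450; τ_1 = 9.591/1.450 = 6.614 years.
Leg 2: 33.38 years is already measured aboard the spacecraft.
Leg 3: γ = 4.331; τ_3 = 29.04/4.331 = 6.705 years.
Leg 4: γ = 1/√(1 − 0.873²) = 1/√0.2379 = 2.050; τ_4 = 39.31/2.050 = 19.17 years.
Total: 6.614 + 33.38 + 6.705 + 19.17 years.

τ = 65.9 years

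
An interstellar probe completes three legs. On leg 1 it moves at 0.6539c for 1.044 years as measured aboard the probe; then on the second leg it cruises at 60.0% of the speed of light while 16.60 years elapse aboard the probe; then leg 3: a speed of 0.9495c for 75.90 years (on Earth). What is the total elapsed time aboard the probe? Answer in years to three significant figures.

Leg 1: 1.044 years is already measured aboard the probe.
Leg 2: 16.60 years is already measured aboard the probe.
Leg 3: γ = 1/√(1 − 0.9495²) = 1/√0.09845 = 3.187; τ_3 = 75.90/3.187 = 23.81 years.
Total: 1.044 + 16.60 + 23.81 years.

τ = 41.5 years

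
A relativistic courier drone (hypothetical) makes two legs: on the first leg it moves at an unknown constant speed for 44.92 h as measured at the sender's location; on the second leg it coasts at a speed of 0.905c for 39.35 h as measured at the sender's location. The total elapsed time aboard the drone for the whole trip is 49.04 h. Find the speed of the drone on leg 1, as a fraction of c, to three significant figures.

Leg 1: speed unknown; τ_1 = 44.92/γ_1.
Leg 2: γ = 1/√(1 − 0.905²) = 1/√0.1810 = 2.351; τ_2 = 39.35/2.351 = 16.74 h.
Total proper time: τ_1 + 16.74 = 49.04, so τ_1 = 49.04 − 16.74 = 32.30 h.
γ_1 = 44.92/32.30 = 1.391; β = √(1 − 1/γ²) = √0.4830.

β = 0.695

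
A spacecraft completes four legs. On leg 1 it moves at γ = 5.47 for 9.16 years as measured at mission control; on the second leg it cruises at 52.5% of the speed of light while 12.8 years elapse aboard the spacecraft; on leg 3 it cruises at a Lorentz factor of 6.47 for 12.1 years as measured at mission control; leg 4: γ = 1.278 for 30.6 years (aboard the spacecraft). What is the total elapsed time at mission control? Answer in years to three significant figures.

Leg 1: 9.16 years is already measured at mission control.
Leg 2: β = 0.525; γ = 1/√(1 − 0.525²) = 1/√0.7244 = 1.175; Δt_2 = 1.175 × 12.8 = 15.04 years.
Leg 3: 12.1 years is already measured at mission control.
Leg 4: γ = 1.278; Δt_4 = 1.278 × 30.6 = 39.11 years.
Total: 9.160 + 15.04 + 12.10 + 39.11 years.

Δt = 75.4 years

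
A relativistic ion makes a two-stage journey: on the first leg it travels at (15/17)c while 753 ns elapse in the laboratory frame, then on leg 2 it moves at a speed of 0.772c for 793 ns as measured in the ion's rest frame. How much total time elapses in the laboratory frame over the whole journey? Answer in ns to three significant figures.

Leg 1: 753 ns is already measured in the laboratory frame.
Leg 2: γ = 1/√(1 − 0.772²) = 1/√0.4040 = 1.573; Δt_2 = 1.573 × 793 = 1248 ns.
Total: 753.0 + 1248 ns.

Δt = 2000 ns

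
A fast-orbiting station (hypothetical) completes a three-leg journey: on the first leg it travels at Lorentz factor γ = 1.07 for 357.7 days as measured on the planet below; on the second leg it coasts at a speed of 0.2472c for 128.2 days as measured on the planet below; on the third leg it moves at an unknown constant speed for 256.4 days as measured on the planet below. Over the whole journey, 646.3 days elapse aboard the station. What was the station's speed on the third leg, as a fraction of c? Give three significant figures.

β = 0.681

Leg 1: γ = 1.07; τ_1 = 357.7/1.070 = 334.3 days.
Leg 2: γ = 1/√(1 − 0.2472²) = 1/√0.9389 = 1.032; τ_2 = 128.2/1.032 = 124.2 days.
Leg 3: speed unknown; τ_3 = 256.4/γ_3.
Total proper time: 334.3 + 124.2 + τ_3 = 646.3, so τ_3 = 646.3 − 458.5 = 187.8 days.
γ_3 = 256.4/187.8 = 1.365; β = √(1 − 1/γ²) = √0.4636.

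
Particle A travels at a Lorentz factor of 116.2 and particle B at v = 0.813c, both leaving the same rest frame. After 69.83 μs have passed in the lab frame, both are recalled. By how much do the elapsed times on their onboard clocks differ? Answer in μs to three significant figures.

|τ_A − τ_B| = 40.1 μs

A: γ = 116.2; τ_A = 69.83/116.2 = 0.6009 μs.
B: γ = 1/√(1 − 0.813²) = 1/√0.3390 = 1.717; τ_B = 69.83/1.717 = 40.66 μs.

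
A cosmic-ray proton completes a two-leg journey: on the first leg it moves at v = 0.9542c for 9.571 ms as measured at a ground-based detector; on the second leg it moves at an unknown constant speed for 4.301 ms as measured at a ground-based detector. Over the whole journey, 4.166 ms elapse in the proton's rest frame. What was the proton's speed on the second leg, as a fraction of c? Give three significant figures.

β = 0.953

Leg 1: γ = 1/√(1 − 0.9542²) = 1/√0.08950 = 3.343; τ_1 = 9.571/3.343 = 2.863 ms.
Leg 2: speed unknown; τ_2 = 4.301/γ_2.
Total proper time: 2.863 + τ_2 = 4.166, so τ_2 = 4.166 − 2.863 = 1.303 ms.
γ_2 = 4.301/1.303 = 3.302; β = √(1 − 1/γ²) = √0.9083.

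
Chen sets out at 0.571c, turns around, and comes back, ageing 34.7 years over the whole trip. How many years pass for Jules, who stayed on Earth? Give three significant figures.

Δt = 42.3 years

γ = 1/√(1 − 0.571²) = 1/√0.6740 = 1.218
Earth-frame duration is the dilated interval: Δt = γτ = 1.218 × 34.7 years.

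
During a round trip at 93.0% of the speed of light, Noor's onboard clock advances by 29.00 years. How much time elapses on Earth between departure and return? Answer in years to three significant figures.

β = 0.930; γ = 1/√(1 − 0.930²) = 1/√0.1351 = 2.721
Earth-frame duration is the dilated interval: Δt = γτ = 2.721 × 29.00 years.

Δt = 78.9 years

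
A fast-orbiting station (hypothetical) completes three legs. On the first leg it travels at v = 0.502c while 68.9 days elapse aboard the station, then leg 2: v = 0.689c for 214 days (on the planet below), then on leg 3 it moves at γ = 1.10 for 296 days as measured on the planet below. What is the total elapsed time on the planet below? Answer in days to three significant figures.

Δt = 590 days

Leg 1: γ = 1/√(1 − 0.502²) = 1/√0.7480 = 1.156; Δt_1 = 1.156 × 68.9 = 79.67 days.
Leg 2: 214 days is already measured on the planet below.
Leg 3: 296 days is already measured on the planet below.
Total: 79.67 + 214.0 + 296.0 days.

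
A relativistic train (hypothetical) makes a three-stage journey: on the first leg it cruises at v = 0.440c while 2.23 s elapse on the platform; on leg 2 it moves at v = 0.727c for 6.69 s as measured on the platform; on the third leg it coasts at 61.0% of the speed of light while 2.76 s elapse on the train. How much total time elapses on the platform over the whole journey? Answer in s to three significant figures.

Leg 1: 2.23 s is already measured on the platform.
Leg 2: 6.69 s is already measured on the platform.
Leg 3: β = 0.610; γ = 1/√(1 − 0.610²) = 1/√0.6279 = 1.262; Δt_3 = 1.262 × 2.76 = 3.483 s.
Total: 2.230 + 6.690 + 3.483 s.

Δt = 12.4 s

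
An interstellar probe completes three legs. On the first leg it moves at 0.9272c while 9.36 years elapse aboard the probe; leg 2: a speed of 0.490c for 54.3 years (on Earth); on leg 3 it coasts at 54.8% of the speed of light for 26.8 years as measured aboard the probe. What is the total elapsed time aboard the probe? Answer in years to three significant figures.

Leg 1: 9.36 years is already measured aboard the probe.
Leg 2: γ = 1/√(1 − 0.490²) = 1/√0.7599 = 1.147; τ_2 = 54.3/1.147 = 47.33 years.
Leg 3: 26.8 years is already measured aboard the probe.
Total: 9.360 + 47.33 + 26.80 years.

τ = 83.5 years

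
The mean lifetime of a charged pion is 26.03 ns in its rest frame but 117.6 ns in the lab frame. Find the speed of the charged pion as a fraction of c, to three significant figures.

β = 0.975

γ = Δt/τ₀ = 117.6/26.03 = 4.518
β = √(1 − 1/γ²) = √(1 − 0.04899) = √0.9510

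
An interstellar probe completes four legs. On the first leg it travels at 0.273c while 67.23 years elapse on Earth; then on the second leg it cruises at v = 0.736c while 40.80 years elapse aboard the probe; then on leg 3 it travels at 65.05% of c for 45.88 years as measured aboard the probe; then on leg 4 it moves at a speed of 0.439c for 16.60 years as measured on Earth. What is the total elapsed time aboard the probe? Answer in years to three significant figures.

τ = 166 years

Leg 1: γ = 1/√(1 − 0.273²) = 1/√0.9255 = 1.039; τ_1 = 67.23/1.039 = 64.68 years.
Leg 2: 40.80 years is already measured aboard the probe.
Leg 3: 45.88 years is already measured aboard the probe.
Leg 4: γ = 1/√(1 − 0.439²) = 1/√0.8073 = 1.113; τ_4 = 16.60/1.113 = 14.91 years.
Total: 64.68 + 40.80 + 45.88 + 14.91 years.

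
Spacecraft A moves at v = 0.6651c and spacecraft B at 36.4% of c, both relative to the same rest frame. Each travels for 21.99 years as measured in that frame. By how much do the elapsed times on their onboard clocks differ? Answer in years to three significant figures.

|τ_A − τ_B| = 4.06 years

A: γ = 1/√(1 − 0.6651²) = 1/√0.5576 = 1.339; τ_A = 21.99/1.339 = 16.42 years.
B: β = 0.364; γ = 1/√(1 − 0.364²) = 1/√0.8675 = 1.074; τ_B = 21.99/1.074 = 20.48 years.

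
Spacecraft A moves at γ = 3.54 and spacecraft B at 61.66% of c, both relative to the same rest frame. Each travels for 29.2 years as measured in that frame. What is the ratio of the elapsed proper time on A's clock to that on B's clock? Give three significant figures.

A: γ = 3.54. B: β = 0.6166; γ = 1/√(1 − 0.6166²) = 1/√0.6198 = 1.270.
τ_A/τ_B = γ_B/γ_A = 1.270/3.540 = 0.3588, so τ_A/τ_B = 0.3588.

τ_A/τ_B = 0.359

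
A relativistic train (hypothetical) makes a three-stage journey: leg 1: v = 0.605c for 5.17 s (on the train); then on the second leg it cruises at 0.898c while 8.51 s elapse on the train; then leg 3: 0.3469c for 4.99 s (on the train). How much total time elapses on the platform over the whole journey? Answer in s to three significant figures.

Δt = 31.2 s

Leg 1: γ = 1/√(1 − 0.605²) = 1/√0.6340 = 1.256; Δt_1 = 1.256 × 5.17 = 6.493 s.
Leg 2: γ = 1/√(1 − 0.898²) = 1/√0.1936 = 2.273; Δt_2 = 2.273 × 8.51 = 19.34 s.
Leg 3: γ = 1/√(1 − 0.3469²) = 1/√0.8797 = 1.066; Δt_3 = 1.066 × 4.99 = 5.320 s.
Total: 6.493 + 19.34 + 5.320 s.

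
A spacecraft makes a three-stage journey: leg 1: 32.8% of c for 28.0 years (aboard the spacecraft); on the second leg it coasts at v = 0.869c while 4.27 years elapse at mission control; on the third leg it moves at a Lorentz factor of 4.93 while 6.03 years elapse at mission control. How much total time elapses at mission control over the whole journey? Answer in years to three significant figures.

Leg 1: β = 0.328; γ = 1/√(1 − 0.328²) = 1/√0.8924 = 1.059; Δt_1 = 1.059 × 28.0 = 29.64 years.
Leg 2: 4.27 years is already measured at mission control.
Leg 3: 6.03 years is already measured at mission control.
Total: 29.64 + 4.270 + 6.030 years.

Δt = 39.9 years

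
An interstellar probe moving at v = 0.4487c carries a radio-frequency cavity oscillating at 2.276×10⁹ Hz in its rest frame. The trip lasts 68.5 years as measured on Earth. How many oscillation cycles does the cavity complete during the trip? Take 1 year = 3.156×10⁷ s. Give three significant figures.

N = 4.40×10¹⁸

γ = 1/√(1 − 0.4487²) = 1/√0.7987 = 1.119
The oscillator's own cycle count is N = f × τ where τ is the proper time aboard the probe. τ = Δt/γ = 68.5/1.119 = 61.22 years = 1.932×10⁹ s.
N = 2.276×10⁹ × 1.932×10⁹ = 4.397×10¹⁸.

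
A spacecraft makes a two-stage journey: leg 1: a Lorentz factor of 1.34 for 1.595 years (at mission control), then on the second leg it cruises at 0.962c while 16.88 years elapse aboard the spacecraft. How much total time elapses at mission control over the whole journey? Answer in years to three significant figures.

Leg 1: 1.595 years is already measured at mission control.
Leg 2: γ = 1/√(1 − 0.962²) = 1/√0.07456 = 3.662; Δt_2 = 3.662 × 16.88 = 61.82 years.
Total: 1.595 + 61.82 years.

Δt = 63.4 years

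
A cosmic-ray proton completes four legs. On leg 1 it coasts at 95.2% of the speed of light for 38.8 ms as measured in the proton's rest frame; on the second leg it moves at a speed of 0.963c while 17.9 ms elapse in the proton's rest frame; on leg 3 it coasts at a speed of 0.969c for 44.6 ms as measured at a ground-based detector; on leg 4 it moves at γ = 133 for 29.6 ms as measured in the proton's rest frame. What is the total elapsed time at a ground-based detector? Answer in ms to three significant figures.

Leg 1: β = 0.952; γ = 1/√(1 − 0.952²) = 1/√0.09370 = 3.267; Δt_1 = 3.267 × 38.8 = 126.8 ms.
Leg 2: γ = 1/√(1 − 0.963²) = 1/√0.07263 = 3.711; Δt_2 = 3.711 × 17.9 = 66.42 ms.
Leg 3: 44.6 ms is already measured at a ground-based detector.
Leg 4: γ = 133; Δt_4 = 133.0 × 29.6 = 3937 ms.
Total: 126.8 + 66.42 + 44.60 + 3937 ms.

Δt = 4170 ms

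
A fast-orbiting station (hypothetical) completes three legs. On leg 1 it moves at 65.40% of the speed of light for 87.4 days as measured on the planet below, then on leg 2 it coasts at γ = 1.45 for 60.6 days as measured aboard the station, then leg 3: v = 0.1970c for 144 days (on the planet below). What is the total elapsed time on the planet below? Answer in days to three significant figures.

Leg 1: 87.4 days is already measured on the planet below.
Leg 2: γ = 1.45; Δt_2 = 1.450 × 60.6 = 87.87 days.
Leg 3: 144 days is already measured on the planet below.
Total: 87.40 + 87.87 + 144.0 days.

Δt = 319 days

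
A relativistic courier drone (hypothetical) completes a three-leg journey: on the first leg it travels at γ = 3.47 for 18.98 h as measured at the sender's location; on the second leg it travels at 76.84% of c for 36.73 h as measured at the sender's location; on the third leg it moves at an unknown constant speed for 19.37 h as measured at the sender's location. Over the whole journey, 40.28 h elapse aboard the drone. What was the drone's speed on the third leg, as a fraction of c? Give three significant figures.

Leg 1: γ = 3.47; τ_1 = 18.98/3.470 = 5.470 h.
Leg 2: β = 0.7684; γ = 1/√(1 − 0.7684²) = 1/√0.4096 = 1.563; τ_2 = 36.73/1.563 = 23.51 h.
Leg 3: speed unknown; τ_3 = 19.37/γ_3.
Total proper time: 5.470 + 23.51 + τ_3 = 40.28, so τ_3 = 40.28 − 28.98 = 11.30 h.
γ_3 = 19.37/11.30 = 1.714; β = √(1 − 1/γ²) = √0.6594.

β = 0.812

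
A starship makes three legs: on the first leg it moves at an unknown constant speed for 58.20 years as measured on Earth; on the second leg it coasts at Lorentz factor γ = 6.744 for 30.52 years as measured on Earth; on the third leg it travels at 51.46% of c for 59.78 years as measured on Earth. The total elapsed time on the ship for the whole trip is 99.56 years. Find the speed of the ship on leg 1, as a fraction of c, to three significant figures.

Leg 1: speed unknown; τ_1 = 58.20/γ_1.
Leg 2: γ = 6.744; τ_2 = 30.52/6.744 = 4.526 years.
Leg 3: β = 0.5146; γ = 1/√(1 − 0.5146²) = 1/√0.7352 = 1.166; τ_3 = 59.78/1.166 = 51.26 years.
Total proper time: τ_1 + 4.526 + 51.26 = 99.56, so τ_1 = 99.56 − 55.78 = 43.78 years.
γ_1 = 58.20/43.78 = 1.329; β = √(1 − 1/γ²) = √0.4342.

β = 0.659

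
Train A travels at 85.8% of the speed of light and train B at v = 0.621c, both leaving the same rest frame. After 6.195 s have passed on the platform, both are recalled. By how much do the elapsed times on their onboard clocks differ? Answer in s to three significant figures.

A: β = 0.858; γ = 1/√(1 − 0.858²) = 1/√0.2638 = 1.947; τ_A = 6.195/1.947 = 3.182 s.
B: γ = 1/√(1 − 0.621²) = 1/√0.6144 = 1.276; τ_B = 6.195/1.276 = 4.856 s.

|τ_A − τ_B| = 1.67 s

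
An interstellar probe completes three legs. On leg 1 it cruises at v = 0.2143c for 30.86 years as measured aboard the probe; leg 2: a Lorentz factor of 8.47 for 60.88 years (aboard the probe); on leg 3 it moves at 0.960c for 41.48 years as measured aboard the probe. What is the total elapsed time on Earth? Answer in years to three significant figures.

Leg 1: γ = 1/√(1 − 0.2143²) = 1/√0.9541 = 1.024; Δt_1 = 1.024 × 30.86 = 31.59 years.
Leg 2: γ = 8.47; Δt_2 = 8.470 × 60.88 = 515.7 years.
Leg 3: γ = 1/√(1 − 0.960²) = 1/√0.07840 = 3.571; Δt_3 = 3.571 × 41.48 = 148.1 years.
Total: 31.59 + 515.7 + 148.1 years.

Δt = 695 years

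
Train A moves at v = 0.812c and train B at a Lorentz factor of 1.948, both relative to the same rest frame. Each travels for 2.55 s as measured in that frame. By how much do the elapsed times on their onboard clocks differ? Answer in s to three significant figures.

A: γ = 1/√(1 − 0.812²) = 1/√0.3407 = 1.713; τ_A = 2.55/1.713 = 1.488 s.
B: γ = 1.948; τ_B = 2.55/1.948 = 1.309 s.

|τ_A − τ_B| = 0.179 s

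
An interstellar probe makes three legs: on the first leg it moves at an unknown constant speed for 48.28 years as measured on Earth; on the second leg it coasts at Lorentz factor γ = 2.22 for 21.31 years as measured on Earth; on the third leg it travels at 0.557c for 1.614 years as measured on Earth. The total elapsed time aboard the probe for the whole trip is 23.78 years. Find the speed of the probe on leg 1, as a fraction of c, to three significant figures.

β = 0.964

Leg 1: speed unknown; τ_1 = 48.28/γ_1.
Leg 2: γ = 2.22; τ_2 = 21.31/2.220 = 9.599 years.
Leg 3: γ = 1/√(1 − 0.557²) = 1/√0.6898 = 1.204; τ_3 = 1.614/1.204 = 1.340 years.
Total proper time: τ_1 + 9.599 + 1.340 = 23.78, so τ_1 = 23.78 − 10.94 = 12.84 years.
γ_1 = 48.28/12.84 = 3.760; β = √(1 − 1/γ²) = √0.9293.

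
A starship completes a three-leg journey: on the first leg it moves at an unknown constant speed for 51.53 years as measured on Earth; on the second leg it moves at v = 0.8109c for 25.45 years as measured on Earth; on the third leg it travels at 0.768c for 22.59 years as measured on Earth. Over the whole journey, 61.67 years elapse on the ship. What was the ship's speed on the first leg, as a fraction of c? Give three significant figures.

β = 0.779

Leg 1: speed unknown; τ_1 = 51.53/γ_1.
Leg 2: γ = 1/√(1 − 0.8109²) = 1/√0.3424 = 1.709; τ_2 = 25.45/1.709 = 14.89 years.
Leg 3: γ = 1/√(1 − 0.768²) = 1/√0.4102 = 1.561; τ_3 = 22.59/1.561 = 14.47 years.
Total proper time: τ_1 + 14.89 + 14.47 = 61.67, so τ_1 = 61.67 − 29.36 = 32.31 years.
γ_1 = 51.53/32.31 = 1.595; β = √(1 − 1/γ²) = √0.6069.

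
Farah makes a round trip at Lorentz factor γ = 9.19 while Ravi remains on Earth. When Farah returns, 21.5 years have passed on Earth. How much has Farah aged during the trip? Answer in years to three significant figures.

γ = 9.19
Farah's clock measures proper time along the trip: τ = Δt/γ = 21.5/9.190 years.

τ = 2.34 years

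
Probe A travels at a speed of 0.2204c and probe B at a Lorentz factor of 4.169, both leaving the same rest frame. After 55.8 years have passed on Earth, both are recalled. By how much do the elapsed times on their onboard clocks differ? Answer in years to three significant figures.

A: γ = 1/√(1 − 0.2204²) = 1/√0.9514 = 1.025; τ_A = 55.8/1.025 = 54.43 years.
B: γ = 4.169; τ_B = 55.8/4.169 = 13.38 years.

|τ_A − τ_B| = 41.0 years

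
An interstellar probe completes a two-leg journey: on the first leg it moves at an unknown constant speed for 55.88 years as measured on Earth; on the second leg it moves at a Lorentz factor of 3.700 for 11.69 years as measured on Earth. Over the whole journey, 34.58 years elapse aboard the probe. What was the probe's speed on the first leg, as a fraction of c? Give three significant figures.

Leg 1: speed unknown; τ_1 = 55.88/γ_1.
Leg 2: γ = 3.700; τ_2 = 11.69/3.700 = 3.159 years.
Total proper time: τ_1 + 3.159 = 34.58, so τ_1 = 34.58 − 3.159 = 31.42 years.
γ_1 = 55.88/31.42 = 1.778; β = √(1 − 1/γ²) = √0.6838.

β = 0.827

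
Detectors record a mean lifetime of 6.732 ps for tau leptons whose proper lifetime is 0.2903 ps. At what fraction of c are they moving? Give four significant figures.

γ = Δt/τ₀ = 6.732/0.2903 = 23.19
β = √(1 − 1/γ²) = √(1 − 0.001860) = √0.9981

β = 0.9991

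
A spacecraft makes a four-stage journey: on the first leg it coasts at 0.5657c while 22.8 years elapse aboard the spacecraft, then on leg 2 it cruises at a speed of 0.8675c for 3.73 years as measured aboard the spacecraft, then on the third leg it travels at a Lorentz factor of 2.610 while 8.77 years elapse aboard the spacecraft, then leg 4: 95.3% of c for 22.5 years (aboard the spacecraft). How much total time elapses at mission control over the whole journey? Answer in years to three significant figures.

Δt = 132 years

Leg 1: γ = 1/√(1 − 0.5657²) = 1/√0.6800 = 1.213; Δt_1 = 1.213 × 22.8 = 27.65 years.
Leg 2: γ = 1/√(1 − 0.8675²) = 1/√0.2474 = 2.010; Δt_2 = 2.010 × 3.73 = 7.498 years.
Leg 3: γ = 2.610; Δt_3 = 2.610 × 8.77 = 22.89 years.
Leg 4: β = 0.953; γ = 1/√(1 − 0.953²) = 1/√0.09179 = 3.301; Δt_4 = 3.301 × 22.5 = 74.26 years.
Total: 27.65 + 7.498 + 22.89 + 74.26 years.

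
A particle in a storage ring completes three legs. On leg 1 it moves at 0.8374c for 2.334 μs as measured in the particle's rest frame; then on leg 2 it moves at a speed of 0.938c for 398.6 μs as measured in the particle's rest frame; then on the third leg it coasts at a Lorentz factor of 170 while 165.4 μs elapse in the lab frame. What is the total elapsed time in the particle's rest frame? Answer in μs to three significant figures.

τ = 402 μs

Leg 1: 2.334 μs is already measured in the particle's rest frame.
Leg 2: 398.6 μs is already measured in the particle's rest frame.
Leg 3: γ = 170; τ_3 = 165.4/170.0 = 0.9729 μs.
Total: 2.334 + 398.6 + 0.9729 μs.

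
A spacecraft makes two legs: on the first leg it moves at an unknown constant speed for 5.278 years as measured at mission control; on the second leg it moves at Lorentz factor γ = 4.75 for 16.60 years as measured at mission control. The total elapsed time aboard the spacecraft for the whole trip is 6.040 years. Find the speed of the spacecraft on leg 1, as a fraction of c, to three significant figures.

β = 0.876

Leg 1: speed unknown; τ_1 = 5.278/γ_1.
Leg 2: γ = 4.75; τ_2 = 16.60/4.750 = 3.495 years.
Total proper time: τ_1 + 3.495 = 6.040, so τ_1 = 6.040 − 3.495 = 2.545 years.
γ_1 = 5.278/2.545 = 2.074; β = √(1 − 1/γ²) = √0.7674.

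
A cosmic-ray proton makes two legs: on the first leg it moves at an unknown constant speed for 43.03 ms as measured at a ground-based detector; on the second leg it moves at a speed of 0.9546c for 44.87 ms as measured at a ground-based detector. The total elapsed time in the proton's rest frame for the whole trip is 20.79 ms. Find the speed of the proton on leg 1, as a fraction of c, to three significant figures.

Leg 1: speed unknown; τ_1 = 43.03/γ_1.
Leg 2: γ = 1/√(1 − 0.9546²) = 1/√0.08874 = 3.357; τ_2 = 44.87/3.357 = 13.37 ms.
Total proper time: τ_1 + 13.37 = 20.79, so τ_1 = 20.79 − 13.37 = 7.424 ms.
γ_1 = 43.03/7.424 = 5.796; β = √(1 − 1/γ²) = √0.9702.

β = 0.985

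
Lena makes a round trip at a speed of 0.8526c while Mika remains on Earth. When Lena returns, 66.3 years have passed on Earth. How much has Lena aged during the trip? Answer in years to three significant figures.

γ = 1/√(1 − 0.8526²) = 1/√0.2731 = 1.914
Lena's clock measures proper time along the trip: τ = Δt/γ = 66.3/1.914 years.

τ = 34.6 years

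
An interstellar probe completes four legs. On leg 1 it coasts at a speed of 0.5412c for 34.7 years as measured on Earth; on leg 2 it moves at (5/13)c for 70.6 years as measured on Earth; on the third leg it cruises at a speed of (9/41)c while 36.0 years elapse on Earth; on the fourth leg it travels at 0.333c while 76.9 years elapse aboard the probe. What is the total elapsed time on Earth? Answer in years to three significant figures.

Leg 1: 34.7 years is already measured on Earth.
Leg 2: 70.6 years is already measured on Earth.
Leg 3: 36.0 years is already measured on Earth.
Leg 4: γ = 1/√(1 − 0.333²) = 1/√0.8891 = 1.061; Δt_4 = 1.061 × 76.9 = 81.55 years.
Total: 34.70 + 70.60 + 36.00 + 81.55 years.

Δt = 223 years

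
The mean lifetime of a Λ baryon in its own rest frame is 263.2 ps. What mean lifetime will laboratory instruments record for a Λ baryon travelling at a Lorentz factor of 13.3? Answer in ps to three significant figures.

Δt = 3500 ps

γ = 13.3
The rest-frame lifetime is the proper time; the lab measures the dilated interval Δt = γτ₀ = 13.30 × 263.2 ps.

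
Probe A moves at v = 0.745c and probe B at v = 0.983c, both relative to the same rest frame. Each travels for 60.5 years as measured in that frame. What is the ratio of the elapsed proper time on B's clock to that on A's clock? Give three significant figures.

τ_B/τ_A = 0.275

A: γ = 1/√(1 − 0.745²) = 1/√0.4450 = 1.499. B: γ = 1/√(1 − 0.983²) = 1/√0.03371 = 5.446.
τ_A/τ_B = γ_B/γ_A = 5.446/1.499 = 3.633, so τ_B/τ_A = 0.2752.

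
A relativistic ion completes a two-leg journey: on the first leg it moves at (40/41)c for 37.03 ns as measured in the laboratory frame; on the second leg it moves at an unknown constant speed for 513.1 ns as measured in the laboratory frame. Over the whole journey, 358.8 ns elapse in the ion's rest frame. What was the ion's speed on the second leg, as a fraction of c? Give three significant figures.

Leg 1: γ = 1/√(1 − (40/41)²) = 41/9 ≈ 4.556; τ_1 = 37.03/4.556 = 8.129 ns.
Leg 2: speed unknown; τ_2 = 513.1/γ_2.
Total proper time: 8.129 + τ_2 = 358.8, so τ_2 = 358.8 − 8.129 = 350.7 ns.
γ_2 = 513.1/350.7 = 1.463; β = √(1 − 1/γ²) = √0.5329.

β = 0.730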